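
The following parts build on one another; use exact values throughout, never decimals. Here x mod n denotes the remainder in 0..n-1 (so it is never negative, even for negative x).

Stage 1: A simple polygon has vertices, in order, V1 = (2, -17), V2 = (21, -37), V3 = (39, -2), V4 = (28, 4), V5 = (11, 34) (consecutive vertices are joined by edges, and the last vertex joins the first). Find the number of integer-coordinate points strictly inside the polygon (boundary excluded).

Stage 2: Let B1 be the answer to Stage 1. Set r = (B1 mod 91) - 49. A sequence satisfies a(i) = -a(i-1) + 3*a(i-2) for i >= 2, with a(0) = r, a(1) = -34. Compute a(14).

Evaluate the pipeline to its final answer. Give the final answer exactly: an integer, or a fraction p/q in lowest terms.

2816506

Stage 1: cross terms: (2*-37 - 21*-17)=283, (21*-2 - 39*-37)=1401, (39*4 - 28*-2)=212, (28*34 - 11*4)=908, (11*-17 - 2*34)=-255; twice the area = |2549| = 2549; area = 2549/2; boundary points = 1 + 1 + 1 + 1 + 3 = 7; strictly interior points = area - boundary/2 + 1 = 1272; answer 1272
Stage 2: B1 = 1272; r = 40; a(2) = -1*(-34) + 3*(40) = 154; iterating: a(2)=154, a(3)=-256, a(4)=718, a(5)=-1486, a(6)=3640, a(7)=-8098, a(8)=19018, a(9)=-43312, a(10)=100366, a(11)=-230302, a(12)=531400, a(13)=-1222306, a(14)=2816506; answer 2816506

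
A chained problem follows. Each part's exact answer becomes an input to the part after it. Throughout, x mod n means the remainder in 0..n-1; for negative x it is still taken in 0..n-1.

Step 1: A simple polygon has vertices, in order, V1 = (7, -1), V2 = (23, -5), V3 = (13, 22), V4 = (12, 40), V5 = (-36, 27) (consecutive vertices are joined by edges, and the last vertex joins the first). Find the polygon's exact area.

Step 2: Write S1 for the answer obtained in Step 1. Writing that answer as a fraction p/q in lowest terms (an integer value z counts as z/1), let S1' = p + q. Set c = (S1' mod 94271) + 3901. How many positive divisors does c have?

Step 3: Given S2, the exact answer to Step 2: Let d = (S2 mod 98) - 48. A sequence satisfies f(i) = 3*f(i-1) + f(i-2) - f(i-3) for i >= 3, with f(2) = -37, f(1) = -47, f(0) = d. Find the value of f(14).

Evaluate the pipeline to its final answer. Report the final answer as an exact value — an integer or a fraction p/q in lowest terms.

Step 1: cross terms: (7*-5 - 23*-1)=-12, (23*22 - 13*-5)=571, (13*40 - 12*22)=256, (12*27 - -36*40)=1764, (-36*-1 - 7*27)=-153; twice the area = |2426| = 2426; area = 1213; answer 1213
Step 2: S1 = 1213; threaded value p + q = 1214; c = 5115; 5115 = 3 * 5 * 11 * 31; number of divisors = (1+1) * (1+1) * (1+1) * (1+1) = 16; answer 16
Step 3: S2 = 16; d = -32; f(3) = 3*(-37) + 1*(-47) - 1*(-32) = -126; iterating: f(3)=-126, f(4)=-368, f(5)=-1193, f(6)=-3821, f(7)=-12288, f(8)=-39492, f(9)=-126943, f(10)=-408033, f(11)=-1311550, f(12)=-4215740, f(13)=-13550737, f(14)=-43556401; answer -43556401

-43556401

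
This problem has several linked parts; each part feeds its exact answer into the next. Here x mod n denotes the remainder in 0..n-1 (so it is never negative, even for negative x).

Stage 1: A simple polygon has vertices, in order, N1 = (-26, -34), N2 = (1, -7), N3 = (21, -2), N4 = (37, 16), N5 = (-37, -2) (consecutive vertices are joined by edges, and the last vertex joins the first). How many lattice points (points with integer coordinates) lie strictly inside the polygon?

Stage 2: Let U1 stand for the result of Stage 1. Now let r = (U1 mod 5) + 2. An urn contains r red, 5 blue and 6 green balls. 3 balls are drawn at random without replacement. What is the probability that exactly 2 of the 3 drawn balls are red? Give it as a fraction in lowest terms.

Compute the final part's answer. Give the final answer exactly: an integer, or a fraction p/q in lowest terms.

Stage 1: cross terms: (-26*-7 - 1*-34)=216, (1*-2 - 21*-7)=145, (21*16 - 37*-2)=410, (37*-2 - -37*16)=518, (-37*-34 - -26*-2)=1206; twice the area = |2495| = 2495; area = 2495/2; boundary points = 27 + 5 + 2 + 2 + 1 = 37; strictly interior points = area - boundary/2 + 1 = 1230; answer 1230
Stage 2: U1 = 1230; r = 2; total draws C(13,3) = 286; favorable C(2,2)*C(11,1) = 11; P = 1/26; answer 1/26

1/26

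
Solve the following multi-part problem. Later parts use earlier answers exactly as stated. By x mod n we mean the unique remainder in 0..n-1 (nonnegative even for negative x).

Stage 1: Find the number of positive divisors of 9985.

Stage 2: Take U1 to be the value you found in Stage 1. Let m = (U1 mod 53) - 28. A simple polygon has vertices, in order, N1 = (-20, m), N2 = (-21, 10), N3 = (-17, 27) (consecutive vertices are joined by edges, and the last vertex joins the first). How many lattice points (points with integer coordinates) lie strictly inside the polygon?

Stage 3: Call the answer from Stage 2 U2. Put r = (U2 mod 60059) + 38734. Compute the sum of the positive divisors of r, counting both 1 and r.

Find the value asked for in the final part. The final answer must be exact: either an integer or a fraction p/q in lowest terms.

Stage 1: 9985 = 5 * 1997; number of divisors = (1+1) * (1+1) = 4; answer 4
Stage 2: U1 = 4; m = -24; cross terms: (-20*10 - -21*-24)=-704, (-21*27 - -17*10)=-397, (-17*-24 - -20*27)=948; twice the area = |-153| = 153; area = 153/2; boundary points = 1 + 1 + 3 = 5; strictly interior points = area - boundary/2 + 1 = 75; answer 75
Stage 3: U2 = 75; r = 38809; 38809 = 197^2; sigma = (1 + 197 + 38809) = 39007; answer 39007

39007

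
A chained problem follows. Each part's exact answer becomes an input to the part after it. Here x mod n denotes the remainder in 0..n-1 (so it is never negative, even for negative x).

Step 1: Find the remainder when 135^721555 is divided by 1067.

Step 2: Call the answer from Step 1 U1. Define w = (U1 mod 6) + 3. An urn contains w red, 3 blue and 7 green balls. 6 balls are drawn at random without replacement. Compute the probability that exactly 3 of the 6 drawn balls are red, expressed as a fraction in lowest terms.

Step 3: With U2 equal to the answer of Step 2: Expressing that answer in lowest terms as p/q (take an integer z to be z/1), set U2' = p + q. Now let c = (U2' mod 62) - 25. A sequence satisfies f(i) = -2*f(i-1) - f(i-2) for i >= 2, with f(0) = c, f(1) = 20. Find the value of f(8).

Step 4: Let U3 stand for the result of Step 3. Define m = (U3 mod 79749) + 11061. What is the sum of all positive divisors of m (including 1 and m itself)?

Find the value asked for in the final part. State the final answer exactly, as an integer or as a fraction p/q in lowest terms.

Step 1: squarings mod 1067: 135^1=135, 135^2=86, 135^4=994, 135^8=1061, 135^16=36, 135^32=229, 135^64=158, 135^128=423, 135^256=740, 135^512=229, 135^1024=158, 135^2048=423, 135^4096=740, 135^8192=229, 135^16384=158, 135^32768=423, 135^65536=740, 135^131072=229, 135^262144=158, 135^524288=423; 135^721555 = 135^1 * 135^2 * 135^16 * 135^128 * 135^512 * 135^65536 * 135^131072 * 135^524288 = 375 (mod 1067); answer 375
Step 2: U1 = 375; w = 6; total draws C(16,6) = 8008; favorable C(6,3)*C(10,3) = 2400; P = 300/1001; answer 300/1001
Step 3: U2 = 300/1001; threaded value p + q = 1301; c = 36; f(2) = -2*(20) - 1*(36) = -76; iterating: f(2)=-76, f(3)=132, f(4)=-188, f(5)=244, f(6)=-300, f(7)=356, f(8)=-412; answer -412
Step 4: U3 = -412; m = 90398; 90398 = 2 * 7 * 11 * 587; sigma = (1 + 2) * (1 + 7) * (1 + 11) * (1 + 587) = 3 * 8 * 12 * 588 = 169344; answer 169344

169344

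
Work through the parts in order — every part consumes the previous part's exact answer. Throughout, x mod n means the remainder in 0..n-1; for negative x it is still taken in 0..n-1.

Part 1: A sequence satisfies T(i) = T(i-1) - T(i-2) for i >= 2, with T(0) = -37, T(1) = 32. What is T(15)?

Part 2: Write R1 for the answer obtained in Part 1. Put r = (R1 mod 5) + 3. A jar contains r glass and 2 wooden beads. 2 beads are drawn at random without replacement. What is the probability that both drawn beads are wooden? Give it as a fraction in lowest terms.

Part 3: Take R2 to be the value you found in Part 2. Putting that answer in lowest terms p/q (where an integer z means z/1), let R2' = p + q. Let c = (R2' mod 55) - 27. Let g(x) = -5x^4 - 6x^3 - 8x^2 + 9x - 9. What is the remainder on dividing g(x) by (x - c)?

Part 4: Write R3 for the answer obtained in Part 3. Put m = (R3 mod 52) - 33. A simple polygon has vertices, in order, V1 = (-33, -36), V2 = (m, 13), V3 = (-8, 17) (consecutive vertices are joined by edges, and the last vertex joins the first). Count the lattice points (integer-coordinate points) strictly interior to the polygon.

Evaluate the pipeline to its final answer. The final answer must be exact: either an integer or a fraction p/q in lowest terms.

Part 1: T(2) = 1*(32) - 1*(-37) = 69; iterating: T(2)=69, T(3)=37, T(4)=-32, T(5)=-69, T(6)=-37, T(7)=32, T(8)=69, T(9)=37, T(10)=-32, T(11)=-69, T(12)=-37, T(13)=32, T(14)=69, T(15)=37; answer 37
Part 2: R1 = 37; r = 5; total draws C(7,2) = 21; favorable C(2,2) = 1; P = 1/21; answer 1/21
Part 3: R2 = 1/21; threaded value p + q = 22; c = -5; remainder = value at the root: -5*(-5)^4 - 6*(-5)^3 - 8*(-5)^2 + 9*(-5)^1 - 9 = (-3125) + (750) + (-200) + (-45) + (-9) = -2629; answer -2629
Part 4: R3 = -2629; m = -10; cross terms: (-33*13 - -10*-36)=-789, (-10*17 - -8*13)=-66, (-8*-36 - -33*17)=849; twice the area = |-6| = 6; area = 3; boundary points = 1 + 2 + 1 = 4; strictly interior points = area - boundary/2 + 1 = 2; answer 2

2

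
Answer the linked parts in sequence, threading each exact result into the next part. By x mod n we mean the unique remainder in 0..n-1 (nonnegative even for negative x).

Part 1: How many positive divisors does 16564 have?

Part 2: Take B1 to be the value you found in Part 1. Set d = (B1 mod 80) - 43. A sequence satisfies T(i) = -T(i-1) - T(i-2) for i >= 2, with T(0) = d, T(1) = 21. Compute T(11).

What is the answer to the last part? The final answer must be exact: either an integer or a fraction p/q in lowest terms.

10

Part 1: 16564 = 2^2 * 41 * 101; number of divisors = (2+1) * (1+1) * (1+1) = 12; answer 12
Part 2: B1 = 12; d = -31; T(2) = -1*(21) - 1*(-31) = 10; iterating: T(2)=10, T(3)=-31, T(4)=21, T(5)=10, T(6)=-31, T(7)=21, T(8)=10, T(9)=-31, T(10)=21, T(11)=10; answer 10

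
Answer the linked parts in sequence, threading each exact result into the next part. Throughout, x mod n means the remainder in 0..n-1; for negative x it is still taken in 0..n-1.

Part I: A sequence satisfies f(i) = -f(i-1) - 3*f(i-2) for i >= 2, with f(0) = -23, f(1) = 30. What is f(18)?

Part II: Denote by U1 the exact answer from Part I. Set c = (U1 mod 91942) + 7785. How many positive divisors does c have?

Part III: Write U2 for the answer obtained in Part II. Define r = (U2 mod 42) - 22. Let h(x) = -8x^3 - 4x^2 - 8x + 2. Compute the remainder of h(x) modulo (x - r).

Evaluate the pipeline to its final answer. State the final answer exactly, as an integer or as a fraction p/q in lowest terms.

Part I: f(2) = -1*(30) - 3*(-23) = 39; iterating: f(2)=39, f(3)=-129, f(4)=12, f(5)=375, f(6)=-411, f(7)=-714, f(8)=1947, f(9)=195, f(10)=-6036, f(11)=5451, f(12)=12657, f(13)=-29010, f(14)=-8961, f(15)=95991, f(16)=-69108, f(17)=-218865, f(18)=426189; answer 426189
Part II: U1 = 426189; c = 66206; 66206 = 2 * 7 * 4729; number of divisors = (1+1) * (1+1) * (1+1) = 8; answer 8
Part III: U2 = 8; r = -14; remainder = value at the root: -8*(-14)^3 - 4*(-14)^2 - 8*(-14)^1 + 2 = (21952) + (-784) + (112) + (2) = 21282; answer 21282

21282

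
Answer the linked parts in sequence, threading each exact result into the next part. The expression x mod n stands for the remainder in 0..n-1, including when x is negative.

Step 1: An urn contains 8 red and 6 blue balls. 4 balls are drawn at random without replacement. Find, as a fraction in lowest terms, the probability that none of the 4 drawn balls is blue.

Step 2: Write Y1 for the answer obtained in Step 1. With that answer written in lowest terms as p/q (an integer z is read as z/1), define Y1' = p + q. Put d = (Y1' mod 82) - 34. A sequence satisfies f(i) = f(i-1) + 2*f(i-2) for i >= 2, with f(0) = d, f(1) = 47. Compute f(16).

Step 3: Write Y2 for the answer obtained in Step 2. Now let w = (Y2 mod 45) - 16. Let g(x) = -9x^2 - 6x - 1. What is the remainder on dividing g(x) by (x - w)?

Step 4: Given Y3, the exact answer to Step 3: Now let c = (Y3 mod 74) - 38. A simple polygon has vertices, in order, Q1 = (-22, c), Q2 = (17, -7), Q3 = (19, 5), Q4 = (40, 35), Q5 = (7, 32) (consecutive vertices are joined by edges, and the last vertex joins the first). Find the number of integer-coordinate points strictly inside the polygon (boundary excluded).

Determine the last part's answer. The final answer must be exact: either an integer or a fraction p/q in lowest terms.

1153

Step 1: total draws C(14,4) = 1001; favorable C(8,4) = 70; P = 10/143; answer 10/143
Step 2: Y1 = 10/143; threaded value p + q = 153; d = 37; f(2) = 1*(47) + 2*(37) = 121; iterating: f(2)=121, f(3)=215, f(4)=457, f(5)=887, f(6)=1801, f(7)=3575, f(8)=7177, f(9)=14327, f(10)=28681, f(11)=57335, f(12)=114697, f(13)=229367, f(14)=458761, f(15)=917495, f(16)=1835017; answer 1835017
Step 3: Y2 = 1835017; w = -9; remainder = value at the root: -9*(-9)^2 - 6*(-9)^1 - 1 = (-729) + (54) + (-1) = -676; answer -676
Step 4: Y3 = -676; c = 26; cross terms: (-22*-7 - 17*26)=-288, (17*5 - 19*-7)=218, (19*35 - 40*5)=465, (40*32 - 7*35)=1035, (7*26 - -22*32)=886; twice the area = |2316| = 2316; area = 1158; boundary points = 3 + 2 + 3 + 3 + 1 = 12; strictly interior points = area - boundary/2 + 1 = 1153; answer 1153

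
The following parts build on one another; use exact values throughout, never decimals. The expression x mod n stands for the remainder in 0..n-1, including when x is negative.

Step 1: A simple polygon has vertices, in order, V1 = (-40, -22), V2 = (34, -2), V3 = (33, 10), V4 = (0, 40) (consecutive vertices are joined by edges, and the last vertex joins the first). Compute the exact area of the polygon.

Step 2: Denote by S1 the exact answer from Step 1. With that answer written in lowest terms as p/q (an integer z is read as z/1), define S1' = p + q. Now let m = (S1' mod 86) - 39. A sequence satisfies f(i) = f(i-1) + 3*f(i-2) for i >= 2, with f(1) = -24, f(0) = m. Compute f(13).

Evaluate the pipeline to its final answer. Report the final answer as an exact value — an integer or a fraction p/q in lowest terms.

-803016

Step 1: cross terms: (-40*-2 - 34*-22)=828, (34*10 - 33*-2)=406, (33*40 - 0*10)=1320, (0*-22 - -40*40)=1600; twice the area = |4154| = 4154; area = 2077; answer 2077
Step 2: S1 = 2077; threaded value p + q = 2078; m = -25; f(2) = 1*(-24) + 3*(-25) = -99; iterating: f(2)=-99, f(3)=-171, f(4)=-468, f(5)=-981, f(6)=-2385, f(7)=-5328, f(8)=-12483, f(9)=-28467, f(10)=-65916, f(11)=-151317, f(12)=-349065, f(13)=-803016; answer -803016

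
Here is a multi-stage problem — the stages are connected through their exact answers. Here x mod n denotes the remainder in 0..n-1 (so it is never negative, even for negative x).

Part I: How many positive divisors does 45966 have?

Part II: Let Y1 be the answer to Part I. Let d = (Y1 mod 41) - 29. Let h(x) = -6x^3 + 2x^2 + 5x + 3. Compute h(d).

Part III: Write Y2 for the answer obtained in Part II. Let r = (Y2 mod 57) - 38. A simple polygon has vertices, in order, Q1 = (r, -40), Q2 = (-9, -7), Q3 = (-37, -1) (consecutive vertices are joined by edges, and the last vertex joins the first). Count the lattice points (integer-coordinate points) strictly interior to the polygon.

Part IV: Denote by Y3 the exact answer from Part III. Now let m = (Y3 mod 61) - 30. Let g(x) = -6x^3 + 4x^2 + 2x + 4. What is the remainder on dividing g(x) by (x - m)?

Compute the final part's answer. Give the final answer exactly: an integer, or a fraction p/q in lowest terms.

-9764

Part I: 45966 = 2 * 3 * 47 * 163; number of divisors = (1+1) * (1+1) * (1+1) * (1+1) = 16; answer 16
Part II: Y1 = 16; d = -13; -6*(-13)^3 + 2*(-13)^2 + 5*(-13)^1 + 3 = (13182) + (338) + (-65) + (3) = 13458; answer 13458
Part III: Y2 = 13458; r = -32; cross terms: (-32*-7 - -9*-40)=-136, (-9*-1 - -37*-7)=-250, (-37*-40 - -32*-1)=1448; twice the area = |1062| = 1062; area = 531; boundary points = 1 + 2 + 1 = 4; strictly interior points = area - boundary/2 + 1 = 530; answer 530
Part IV: Y3 = 530; m = 12; remainder = value at the root: -6*(12)^3 + 4*(12)^2 + 2*(12)^1 + 4 = (-10368) + (576) + (24) + (4) = -9764; answer -9764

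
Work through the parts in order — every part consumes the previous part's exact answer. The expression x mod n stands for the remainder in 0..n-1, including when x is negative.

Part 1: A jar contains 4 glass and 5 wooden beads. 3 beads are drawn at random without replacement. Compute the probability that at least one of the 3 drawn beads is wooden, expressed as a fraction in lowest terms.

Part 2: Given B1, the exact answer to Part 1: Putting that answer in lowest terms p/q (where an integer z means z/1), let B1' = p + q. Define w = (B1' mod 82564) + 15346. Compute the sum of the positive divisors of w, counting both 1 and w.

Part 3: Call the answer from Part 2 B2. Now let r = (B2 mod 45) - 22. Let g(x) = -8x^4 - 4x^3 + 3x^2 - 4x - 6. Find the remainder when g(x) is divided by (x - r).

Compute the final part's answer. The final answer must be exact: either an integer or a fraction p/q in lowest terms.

Part 1: total draws C(9,3) = 84; complement C(4,3) = 4; favorable 84 - 4 = 80; P = 20/21; answer 20/21
Part 2: B1 = 20/21; threaded value p + q = 41; w = 15387; 15387 = 3 * 23 * 223; sigma = (1 + 3) * (1 + 23) * (1 + 223) = 4 * 24 * 224 = 21504; answer 21504
Part 3: B2 = 21504; r = 17; remainder = value at the root: -8*(17)^4 - 4*(17)^3 + 3*(17)^2 - 4*(17)^1 - 6 = (-668168) + (-19652) + (867) + (-68) + (-6) = -687027; answer -687027

-687027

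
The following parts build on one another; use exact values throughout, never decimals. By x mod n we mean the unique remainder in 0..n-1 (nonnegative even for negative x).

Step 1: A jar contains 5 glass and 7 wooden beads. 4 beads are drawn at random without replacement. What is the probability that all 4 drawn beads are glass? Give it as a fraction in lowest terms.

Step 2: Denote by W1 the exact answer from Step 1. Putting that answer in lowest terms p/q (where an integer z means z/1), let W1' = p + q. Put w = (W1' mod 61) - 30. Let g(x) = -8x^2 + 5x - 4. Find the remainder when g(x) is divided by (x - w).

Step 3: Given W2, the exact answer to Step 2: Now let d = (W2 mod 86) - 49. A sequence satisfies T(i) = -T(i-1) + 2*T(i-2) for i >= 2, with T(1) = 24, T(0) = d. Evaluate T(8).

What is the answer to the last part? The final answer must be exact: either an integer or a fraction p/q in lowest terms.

712

Step 1: total draws C(12,4) = 495; favorable C(5,4) = 5; P = 1/99; answer 1/99
Step 2: W1 = 1/99; threaded value p + q = 100; w = 9; remainder = value at the root: -8*(9)^2 + 5*(9)^1 - 4 = (-648) + (45) + (-4) = -607; answer -607
Step 3: W2 = -607; d = 32; T(2) = -1*(24) + 2*(32) = 40; iterating: T(2)=40, T(3)=8, T(4)=72, T(5)=-56, T(6)=200, T(7)=-312, T(8)=712; answer 712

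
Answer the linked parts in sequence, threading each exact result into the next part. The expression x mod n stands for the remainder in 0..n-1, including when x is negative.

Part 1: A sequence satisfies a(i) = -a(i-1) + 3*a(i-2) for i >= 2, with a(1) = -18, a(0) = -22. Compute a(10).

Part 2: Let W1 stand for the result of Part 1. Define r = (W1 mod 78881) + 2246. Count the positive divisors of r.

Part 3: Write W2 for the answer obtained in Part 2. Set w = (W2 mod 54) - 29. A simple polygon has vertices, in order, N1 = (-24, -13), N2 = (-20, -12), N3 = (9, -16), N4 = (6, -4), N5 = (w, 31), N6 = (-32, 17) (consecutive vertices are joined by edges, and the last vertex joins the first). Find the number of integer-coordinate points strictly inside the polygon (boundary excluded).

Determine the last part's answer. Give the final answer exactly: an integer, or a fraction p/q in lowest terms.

990

Part 1: a(2) = -1*(-18) + 3*(-22) = -48; iterating: a(2)=-48, a(3)=-6, a(4)=-138, a(5)=120, a(6)=-534, a(7)=894, a(8)=-2496, a(9)=5178, a(10)=-12666; answer -12666
Part 2: W1 = -12666; r = 68461; 68461 = 223 * 307; number of divisors = (1+1) * (1+1) = 4; answer 4
Part 3: W2 = 4; w = -25; cross terms: (-24*-12 - -20*-13)=28, (-20*-16 - 9*-12)=428, (9*-4 - 6*-16)=60, (6*31 - -25*-4)=86, (-25*17 - -32*31)=567, (-32*-13 - -24*17)=824; twice the area = |1993| = 1993; area = 1993/2; boundary points = 1 + 1 + 3 + 1 + 7 + 2 = 15; strictly interior points = area - boundary/2 + 1 = 990; answer 990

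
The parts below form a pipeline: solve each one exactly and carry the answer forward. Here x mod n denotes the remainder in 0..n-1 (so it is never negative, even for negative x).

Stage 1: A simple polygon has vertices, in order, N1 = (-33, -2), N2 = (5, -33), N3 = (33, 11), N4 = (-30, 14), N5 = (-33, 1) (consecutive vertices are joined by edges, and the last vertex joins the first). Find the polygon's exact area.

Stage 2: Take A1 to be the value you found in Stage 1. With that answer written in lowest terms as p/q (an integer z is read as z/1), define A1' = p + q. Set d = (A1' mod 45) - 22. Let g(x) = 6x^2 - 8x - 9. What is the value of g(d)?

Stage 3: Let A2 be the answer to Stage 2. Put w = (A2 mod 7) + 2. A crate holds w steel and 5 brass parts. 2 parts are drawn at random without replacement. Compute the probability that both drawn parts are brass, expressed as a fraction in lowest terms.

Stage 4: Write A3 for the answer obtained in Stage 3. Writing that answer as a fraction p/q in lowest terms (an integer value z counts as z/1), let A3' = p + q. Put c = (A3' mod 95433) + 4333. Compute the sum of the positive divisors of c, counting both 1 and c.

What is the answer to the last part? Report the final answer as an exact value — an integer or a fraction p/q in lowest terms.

6144

Stage 1: cross terms: (-33*-33 - 5*-2)=1099, (5*11 - 33*-33)=1144, (33*14 - -30*11)=792, (-30*1 - -33*14)=432, (-33*-2 - -33*1)=99; twice the area = |3566| = 3566; area = 1783; answer 1783
Stage 2: A1 = 1783; threaded value p + q = 1784; d = 7; 6*(7)^2 - 8*(7)^1 - 9 = (294) + (-56) + (-9) = 229; answer 229
Stage 3: A2 = 229; w = 7; total draws C(12,2) = 66; favorable C(5,2) = 10; P = 5/33; answer 5/33
Stage 4: A3 = 5/33; threaded value p + q = 38; c = 4371; 4371 = 3 * 31 * 47; sigma = (1 + 3) * (1 + 31) * (1 + 47) = 4 * 32 * 48 = 6144; answer 6144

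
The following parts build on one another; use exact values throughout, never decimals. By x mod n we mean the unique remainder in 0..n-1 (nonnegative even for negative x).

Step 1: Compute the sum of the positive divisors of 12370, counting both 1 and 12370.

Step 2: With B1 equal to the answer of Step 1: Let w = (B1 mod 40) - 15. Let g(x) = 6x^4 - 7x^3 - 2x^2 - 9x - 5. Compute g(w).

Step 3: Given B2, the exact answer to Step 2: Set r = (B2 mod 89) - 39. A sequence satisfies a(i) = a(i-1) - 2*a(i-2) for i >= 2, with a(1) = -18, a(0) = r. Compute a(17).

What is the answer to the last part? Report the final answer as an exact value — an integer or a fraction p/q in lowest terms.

1446

Step 1: 12370 = 2 * 5 * 1237; sigma = (1 + 2) * (1 + 5) * (1 + 1237) = 3 * 6 * 1238 = 22284; answer 22284
Step 2: B1 = 22284; w = -11; 6*(-11)^4 - 7*(-11)^3 - 2*(-11)^2 - 9*(-11)^1 - 5 = (87846) + (9317) + (-242) + (99) + (-5) = 97015; answer 97015
Step 3: B2 = 97015; r = -34; a(2) = 1*(-18) - 2*(-34) = 50; iterating: a(2)=50, a(3)=86, a(4)=-14, a(5)=-186, a(6)=-158, a(7)=214, a(8)=530, a(9)=102, a(10)=-958, a(11)=-1162, a(12)=754, a(13)=3078, a(14)=1570, a(15)=-4586, a(16)=-7726, a(17)=1446; answer 1446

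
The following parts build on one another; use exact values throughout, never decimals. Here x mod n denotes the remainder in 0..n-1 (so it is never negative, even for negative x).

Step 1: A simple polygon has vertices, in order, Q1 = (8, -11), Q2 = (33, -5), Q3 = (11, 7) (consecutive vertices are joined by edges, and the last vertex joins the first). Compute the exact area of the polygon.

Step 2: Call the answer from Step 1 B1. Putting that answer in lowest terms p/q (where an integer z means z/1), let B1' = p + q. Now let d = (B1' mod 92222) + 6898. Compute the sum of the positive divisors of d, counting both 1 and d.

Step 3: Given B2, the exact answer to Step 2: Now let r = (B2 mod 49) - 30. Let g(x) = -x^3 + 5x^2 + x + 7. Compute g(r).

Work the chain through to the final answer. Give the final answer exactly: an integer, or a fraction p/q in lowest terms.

2443

Step 1: cross terms: (8*-5 - 33*-11)=323, (33*7 - 11*-5)=286, (11*-11 - 8*7)=-177; twice the area = |432| = 432; area = 216; answer 216
Step 2: B1 = 216; threaded value p + q = 217; d = 7115; 7115 = 5 * 1423; sigma = (1 + 5) * (1 + 1423) = 6 * 1424 = 8544; answer 8544
Step 3: B2 = 8544; r = -12; -1*(-12)^3 + 5*(-12)^2 + 1*(-12)^1 + 7 = (1728) + (720) + (-12) + (7) = 2443; answer 2443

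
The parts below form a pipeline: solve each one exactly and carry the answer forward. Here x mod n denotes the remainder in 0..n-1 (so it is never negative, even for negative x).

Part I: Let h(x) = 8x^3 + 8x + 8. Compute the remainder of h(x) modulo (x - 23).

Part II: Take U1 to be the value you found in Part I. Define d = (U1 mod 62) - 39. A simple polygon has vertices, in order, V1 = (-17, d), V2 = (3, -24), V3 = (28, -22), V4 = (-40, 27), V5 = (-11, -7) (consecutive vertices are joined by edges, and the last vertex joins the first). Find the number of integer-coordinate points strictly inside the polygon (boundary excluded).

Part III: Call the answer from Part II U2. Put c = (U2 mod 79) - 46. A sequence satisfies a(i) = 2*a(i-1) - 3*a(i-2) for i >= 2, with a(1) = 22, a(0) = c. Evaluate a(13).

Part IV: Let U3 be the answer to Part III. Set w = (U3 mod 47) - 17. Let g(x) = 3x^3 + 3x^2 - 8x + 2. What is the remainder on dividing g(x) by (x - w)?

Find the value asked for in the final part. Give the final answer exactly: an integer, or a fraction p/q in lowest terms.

Part I: remainder = value at the root: 8*(23)^3 + 8*(23)^1 + 8 = (97336) + (184) + (8) = 97528; answer 97528
Part II: U1 = 97528; d = -37; cross terms: (-17*-24 - 3*-37)=519, (3*-22 - 28*-24)=606, (28*27 - -40*-22)=-124, (-40*-7 - -11*27)=577, (-11*-37 - -17*-7)=288; twice the area = |1866| = 1866; area = 933; boundary points = 1 + 1 + 1 + 1 + 6 = 10; strictly interior points = area - boundary/2 + 1 = 929; answer 929
Part III: U2 = 929; c = 14; a(2) = 2*(22) - 3*(14) = 2; iterating: a(2)=2, a(3)=-62, a(4)=-130, a(5)=-74, a(6)=242, a(7)=706, a(8)=686, a(9)=-746, a(10)=-3550, a(11)=-4862, a(12)=926, a(13)=16438; answer 16438
Part IV: U3 = 16438; w = 18; remainder = value at the root: 3*(18)^3 + 3*(18)^2 - 8*(18)^1 + 2 = (17496) + (972) + (-144) + (2) = 18326; answer 18326

18326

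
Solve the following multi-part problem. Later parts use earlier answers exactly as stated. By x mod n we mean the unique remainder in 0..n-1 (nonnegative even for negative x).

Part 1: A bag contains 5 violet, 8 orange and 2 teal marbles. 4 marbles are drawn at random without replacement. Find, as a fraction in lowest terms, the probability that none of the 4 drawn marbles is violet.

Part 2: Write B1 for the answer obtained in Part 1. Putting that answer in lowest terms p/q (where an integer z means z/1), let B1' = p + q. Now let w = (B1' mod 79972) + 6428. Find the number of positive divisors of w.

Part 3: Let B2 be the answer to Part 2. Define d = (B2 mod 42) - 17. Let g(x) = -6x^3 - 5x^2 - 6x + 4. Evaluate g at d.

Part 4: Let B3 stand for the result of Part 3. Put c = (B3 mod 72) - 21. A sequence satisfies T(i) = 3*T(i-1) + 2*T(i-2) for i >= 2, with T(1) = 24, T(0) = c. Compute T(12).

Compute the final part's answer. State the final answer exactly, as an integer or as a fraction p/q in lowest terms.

32189756

Part 1: total draws C(15,4) = 1365; favorable C(10,4) = 210; P = 2/13; answer 2/13
Part 2: B1 = 2/13; threaded value p + q = 15; w = 6443; 6443 = 17 * 379; number of divisors = (1+1) * (1+1) = 4; answer 4
Part 3: B2 = 4; d = -13; -6*(-13)^3 - 5*(-13)^2 - 6*(-13)^1 + 4 = (13182) + (-845) + (78) + (4) = 12419; answer 12419
Part 4: B3 = 12419; c = 14; T(2) = 3*(24) + 2*(14) = 100; iterating: T(2)=100, T(3)=348, T(4)=1244, T(5)=4428, T(6)=15772, T(7)=56172, T(8)=200060, T(9)=712524, T(10)=2537692, T(11)=9038124, T(12)=32189756; answer 32189756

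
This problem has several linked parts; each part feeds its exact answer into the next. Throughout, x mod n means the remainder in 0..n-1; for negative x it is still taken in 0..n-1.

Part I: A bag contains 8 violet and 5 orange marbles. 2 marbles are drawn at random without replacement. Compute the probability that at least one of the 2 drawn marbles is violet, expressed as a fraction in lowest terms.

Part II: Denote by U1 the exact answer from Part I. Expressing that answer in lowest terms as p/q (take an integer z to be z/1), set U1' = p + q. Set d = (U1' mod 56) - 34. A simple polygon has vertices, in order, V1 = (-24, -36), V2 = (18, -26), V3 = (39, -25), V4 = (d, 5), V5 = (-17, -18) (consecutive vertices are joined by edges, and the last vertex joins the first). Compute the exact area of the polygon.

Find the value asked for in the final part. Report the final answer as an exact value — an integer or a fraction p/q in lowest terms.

2177/2

Part I: total draws C(13,2) = 78; complement C(5,2) = 10; favorable 78 - 10 = 68; P = 34/39; answer 34/39
Part II: U1 = 34/39; threaded value p + q = 73; d = -17; cross terms: (-24*-26 - 18*-36)=1272, (18*-25 - 39*-26)=564, (39*5 - -17*-25)=-230, (-17*-18 - -17*5)=391, (-17*-36 - -24*-18)=180; twice the area = |2177| = 2177; area = 2177/2; answer 2177/2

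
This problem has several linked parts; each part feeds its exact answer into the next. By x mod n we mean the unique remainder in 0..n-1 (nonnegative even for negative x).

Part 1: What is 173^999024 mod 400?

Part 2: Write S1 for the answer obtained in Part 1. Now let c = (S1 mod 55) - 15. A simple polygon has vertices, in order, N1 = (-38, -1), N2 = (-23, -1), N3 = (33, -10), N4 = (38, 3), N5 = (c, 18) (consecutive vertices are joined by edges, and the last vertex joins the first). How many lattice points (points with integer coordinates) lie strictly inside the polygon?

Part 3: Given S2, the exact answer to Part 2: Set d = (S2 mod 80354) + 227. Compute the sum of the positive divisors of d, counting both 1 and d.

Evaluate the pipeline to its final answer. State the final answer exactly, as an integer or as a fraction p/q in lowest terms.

1920

Part 1: squarings mod 400: 173^1=173, 173^2=329, 173^4=241, 173^8=81, 173^16=161, 173^32=321, 173^64=241, 173^128=81, 173^256=161, 173^512=321, 173^1024=241, 173^2048=81, 173^4096=161, 173^8192=321, 173^16384=241, 173^32768=81, 173^65536=161, 173^131072=321, 173^262144=241, 173^524288=81; 173^999024 = 173^16 * 173^32 * 173^64 * 173^512 * 173^1024 * 173^2048 * 173^4096 * 173^8192 * 173^65536 * 173^131072 * 173^262144 * 173^524288 = 241 (mod 400); answer 241
Part 2: S1 = 241; c = 6; cross terms: (-38*-1 - -23*-1)=15, (-23*-10 - 33*-1)=263, (33*3 - 38*-10)=479, (38*18 - 6*3)=666, (6*-1 - -38*18)=678; twice the area = |2101| = 2101; area = 2101/2; boundary points = 15 + 1 + 1 + 1 + 1 = 19; strictly interior points = area - boundary/2 + 1 = 1042; answer 1042
Part 3: S2 = 1042; d = 1269; 1269 = 3^3 * 47; sigma = (1 + 3 + 9 + 27) * (1 + 47) = 40 * 48 = 1920; answer 1920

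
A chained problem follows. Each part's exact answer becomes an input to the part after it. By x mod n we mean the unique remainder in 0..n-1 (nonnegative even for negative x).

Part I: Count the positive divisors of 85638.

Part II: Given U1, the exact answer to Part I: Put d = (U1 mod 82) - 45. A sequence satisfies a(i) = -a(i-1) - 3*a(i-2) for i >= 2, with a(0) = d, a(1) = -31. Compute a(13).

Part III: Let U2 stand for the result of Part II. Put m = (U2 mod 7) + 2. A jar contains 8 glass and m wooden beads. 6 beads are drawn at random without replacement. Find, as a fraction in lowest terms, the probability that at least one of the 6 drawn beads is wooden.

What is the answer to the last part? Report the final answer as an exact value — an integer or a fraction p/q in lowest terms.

31/33

Part I: 85638 = 2 * 3 * 7 * 2039; number of divisors = (1+1) * (1+1) * (1+1) * (1+1) = 16; answer 16
Part II: U1 = 16; d = -29; a(2) = -1*(-31) - 3*(-29) = 118; iterating: a(2)=118, a(3)=-25, a(4)=-329, a(5)=404, a(6)=583, a(7)=-1795, a(8)=46, a(9)=5339, a(10)=-5477, a(11)=-10540, a(12)=26971, a(13)=4649; answer 4649
Part III: U2 = 4649; m = 3; total draws C(11,6) = 462; complement C(8,6) = 28; favorable 462 - 28 = 434; P = 31/33; answer 31/33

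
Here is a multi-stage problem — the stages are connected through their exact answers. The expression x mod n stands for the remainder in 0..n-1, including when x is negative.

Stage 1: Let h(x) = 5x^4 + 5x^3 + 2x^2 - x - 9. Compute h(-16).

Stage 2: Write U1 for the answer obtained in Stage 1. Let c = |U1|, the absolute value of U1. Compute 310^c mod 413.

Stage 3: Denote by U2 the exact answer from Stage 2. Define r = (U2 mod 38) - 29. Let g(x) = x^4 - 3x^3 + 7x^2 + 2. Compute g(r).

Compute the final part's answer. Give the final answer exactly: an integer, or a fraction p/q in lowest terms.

Stage 1: 5*(-16)^4 + 5*(-16)^3 + 2*(-16)^2 - 1*(-16)^1 - 9 = (327680) + (-20480) + (512) + (16) + (-9) = 307719; answer 307719
Stage 2: U1 = 307719; c = 307719; squarings mod 413: 310^1=310, 310^2=284, 310^4=121, 310^8=186, 310^16=317, 310^32=130, 310^64=380, 310^128=263, 310^256=198, 310^512=382, 310^1024=135, 310^2048=53, 310^4096=331, 310^8192=116, 310^16384=240, 310^32768=193, 310^65536=79, 310^131072=46, 310^262144=51; 310^307719 = 310^1 * 310^2 * 310^4 * 310^512 * 310^4096 * 310^8192 * 310^32768 * 310^262144 = 1 (mod 413); answer 1
Stage 3: U2 = 1; r = -28; 1*(-28)^4 - 3*(-28)^3 + 7*(-28)^2 + 2 = (614656) + (65856) + (5488) + (2) = 686002; answer 686002

686002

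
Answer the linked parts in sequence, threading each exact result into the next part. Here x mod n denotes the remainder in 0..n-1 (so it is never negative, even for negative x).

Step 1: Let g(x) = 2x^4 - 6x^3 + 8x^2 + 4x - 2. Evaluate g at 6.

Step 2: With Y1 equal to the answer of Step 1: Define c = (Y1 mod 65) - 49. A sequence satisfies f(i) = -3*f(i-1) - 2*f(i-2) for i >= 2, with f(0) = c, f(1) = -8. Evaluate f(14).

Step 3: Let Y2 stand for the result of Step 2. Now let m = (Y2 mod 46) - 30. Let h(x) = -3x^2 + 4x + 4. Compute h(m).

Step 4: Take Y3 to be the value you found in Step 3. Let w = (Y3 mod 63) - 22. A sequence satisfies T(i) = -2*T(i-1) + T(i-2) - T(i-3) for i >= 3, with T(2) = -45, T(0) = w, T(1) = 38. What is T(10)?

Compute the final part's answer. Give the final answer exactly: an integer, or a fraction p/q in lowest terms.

Step 1: 2*(6)^4 - 6*(6)^3 + 8*(6)^2 + 4*(6)^1 - 2 = (2592) + (-1296) + (288) + (24) + (-2) = 1606; answer 1606
Step 2: Y1 = 1606; c = -3; f(2) = -3*(-8) - 2*(-3) = 30; iterating: f(2)=30, f(3)=-74, f(4)=162, f(5)=-338, f(6)=690, f(7)=-1394, f(8)=2802, f(9)=-5618, f(10)=11250, f(11)=-22514, f(12)=45042, f(13)=-90098, f(14)=180210; answer 180210
Step 3: Y2 = 180210; m = -2; -3*(-2)^2 + 4*(-2)^1 + 4 = (-12) + (-8) + (4) = -16; answer -16
Step 4: Y3 = -16; w = 25; T(3) = -2*(-45) + 1*(38) - 1*(25) = 103; iterating: T(3)=103, T(4)=-289, T(5)=726, T(6)=-1844, T(7)=4703, T(8)=-11976, T(9)=30499, T(10)=-77677; answer -77677

-77677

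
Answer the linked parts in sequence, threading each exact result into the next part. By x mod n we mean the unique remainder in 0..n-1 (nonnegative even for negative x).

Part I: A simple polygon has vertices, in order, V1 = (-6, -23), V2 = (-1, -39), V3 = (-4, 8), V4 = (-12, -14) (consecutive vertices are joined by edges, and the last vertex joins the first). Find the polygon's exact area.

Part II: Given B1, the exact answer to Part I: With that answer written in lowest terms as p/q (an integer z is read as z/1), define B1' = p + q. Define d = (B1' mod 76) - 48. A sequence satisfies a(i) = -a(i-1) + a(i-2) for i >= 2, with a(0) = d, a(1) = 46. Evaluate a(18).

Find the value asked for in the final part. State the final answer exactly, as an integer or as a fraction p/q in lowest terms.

Part I: cross terms: (-6*-39 - -1*-23)=211, (-1*8 - -4*-39)=-164, (-4*-14 - -12*8)=152, (-12*-23 - -6*-14)=192; twice the area = |391| = 391; area = 391/2; answer 391/2
Part II: B1 = 391/2; threaded value p + q = 393; d = -35; a(2) = -1*(46) + 1*(-35) = -81; iterating: a(2)=-81, a(3)=127, a(4)=-208, a(5)=335, a(6)=-543, a(7)=878, a(8)=-1421, a(9)=2299, a(10)=-3720, a(11)=6019, a(12)=-9739, a(13)=15758, a(14)=-25497, a(15)=41255, a(16)=-66752, a(17)=108007, a(18)=-174759; answer -174759

-174759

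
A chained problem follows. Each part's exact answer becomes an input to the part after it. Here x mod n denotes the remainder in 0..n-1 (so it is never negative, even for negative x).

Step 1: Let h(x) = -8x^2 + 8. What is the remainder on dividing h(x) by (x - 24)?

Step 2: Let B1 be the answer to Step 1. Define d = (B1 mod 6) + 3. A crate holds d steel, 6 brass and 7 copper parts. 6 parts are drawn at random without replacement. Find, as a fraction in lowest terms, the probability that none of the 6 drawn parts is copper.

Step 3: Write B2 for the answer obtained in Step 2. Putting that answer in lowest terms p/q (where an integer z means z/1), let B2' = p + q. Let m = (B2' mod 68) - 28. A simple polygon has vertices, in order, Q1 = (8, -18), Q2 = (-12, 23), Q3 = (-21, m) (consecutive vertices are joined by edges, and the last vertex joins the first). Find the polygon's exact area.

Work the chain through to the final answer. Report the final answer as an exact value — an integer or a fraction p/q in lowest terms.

489/2

Step 1: remainder = value at the root: -8*(24)^2 + 8 = (-4608) + (8) = -4600; answer -4600
Step 2: B1 = -4600; d = 5; total draws C(18,6) = 18564; favorable C(11,6) = 462; P = 11/442; answer 11/442
Step 3: B2 = 11/442; threaded value p + q = 453; m = 17; cross terms: (8*23 - -12*-18)=-32, (-12*17 - -21*23)=279, (-21*-18 - 8*17)=242; twice the area = |489| = 489; area = 489/2; answer 489/2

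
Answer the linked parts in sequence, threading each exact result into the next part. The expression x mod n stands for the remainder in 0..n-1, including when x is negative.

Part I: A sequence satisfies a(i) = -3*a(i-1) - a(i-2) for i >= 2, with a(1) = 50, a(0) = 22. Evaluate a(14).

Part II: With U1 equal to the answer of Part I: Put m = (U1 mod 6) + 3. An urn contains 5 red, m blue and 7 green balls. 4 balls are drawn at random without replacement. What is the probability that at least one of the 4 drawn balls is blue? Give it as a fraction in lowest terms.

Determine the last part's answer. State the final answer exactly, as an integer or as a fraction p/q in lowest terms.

377/476

Part I: a(2) = -3*(50) - 1*(22) = -172; iterating: a(2)=-172, a(3)=466, a(4)=-1226, a(5)=3212, a(6)=-8410, a(7)=22018, a(8)=-57644, a(9)=150914, a(10)=-395098, a(11)=1034380, a(12)=-2708042, a(13)=7089746, a(14)=-18561196; answer -18561196
Part II: U1 = -18561196; m = 5; total draws C(17,4) = 2380; complement C(12,4) = 495; favorable 2380 - 495 = 1885; P = 377/476; answer 377/476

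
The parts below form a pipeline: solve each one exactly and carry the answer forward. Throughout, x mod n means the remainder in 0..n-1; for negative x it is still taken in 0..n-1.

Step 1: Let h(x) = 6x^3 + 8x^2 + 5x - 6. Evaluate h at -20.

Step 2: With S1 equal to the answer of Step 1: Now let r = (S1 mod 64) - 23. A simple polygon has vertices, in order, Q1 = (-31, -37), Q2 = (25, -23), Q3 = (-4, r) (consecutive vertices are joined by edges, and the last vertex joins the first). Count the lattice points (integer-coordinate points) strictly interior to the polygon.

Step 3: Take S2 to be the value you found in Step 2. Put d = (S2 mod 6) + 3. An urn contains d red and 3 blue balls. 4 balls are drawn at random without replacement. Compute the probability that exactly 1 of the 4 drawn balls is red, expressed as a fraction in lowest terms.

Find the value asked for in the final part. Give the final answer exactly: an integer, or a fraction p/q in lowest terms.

Step 1: 6*(-20)^3 + 8*(-20)^2 + 5*(-20)^1 - 6 = (-48000) + (3200) + (-100) + (-6) = -44906; answer -44906
Step 2: S1 = -44906; r = -1; cross terms: (-31*-23 - 25*-37)=1638, (25*-1 - -4*-23)=-117, (-4*-37 - -31*-1)=117; twice the area = |1638| = 1638; area = 819; boundary points = 14 + 1 + 9 = 24; strictly interior points = area - boundary/2 + 1 = 808; answer 808
Step 3: S2 = 808; d = 7; total draws C(10,4) = 210; favorable C(7,1)*C(3,3) = 7; P = 1/30; answer 1/30

1/30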